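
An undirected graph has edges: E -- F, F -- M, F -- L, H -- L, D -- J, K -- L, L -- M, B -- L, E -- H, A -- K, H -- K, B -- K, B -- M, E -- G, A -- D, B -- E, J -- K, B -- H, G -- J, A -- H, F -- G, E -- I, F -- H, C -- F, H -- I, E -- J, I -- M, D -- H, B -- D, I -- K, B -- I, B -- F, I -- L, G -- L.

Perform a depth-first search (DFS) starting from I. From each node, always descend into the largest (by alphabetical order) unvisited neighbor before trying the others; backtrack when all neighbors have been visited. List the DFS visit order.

I -> M -> L -> K -> J -> G -> F -> H -> E -> B -> D -> A -> C

Visit I
I → M
M → L
L → K
K → J
J → G
G → F
F → H
H → E
E → B
B → D
D → A
F → C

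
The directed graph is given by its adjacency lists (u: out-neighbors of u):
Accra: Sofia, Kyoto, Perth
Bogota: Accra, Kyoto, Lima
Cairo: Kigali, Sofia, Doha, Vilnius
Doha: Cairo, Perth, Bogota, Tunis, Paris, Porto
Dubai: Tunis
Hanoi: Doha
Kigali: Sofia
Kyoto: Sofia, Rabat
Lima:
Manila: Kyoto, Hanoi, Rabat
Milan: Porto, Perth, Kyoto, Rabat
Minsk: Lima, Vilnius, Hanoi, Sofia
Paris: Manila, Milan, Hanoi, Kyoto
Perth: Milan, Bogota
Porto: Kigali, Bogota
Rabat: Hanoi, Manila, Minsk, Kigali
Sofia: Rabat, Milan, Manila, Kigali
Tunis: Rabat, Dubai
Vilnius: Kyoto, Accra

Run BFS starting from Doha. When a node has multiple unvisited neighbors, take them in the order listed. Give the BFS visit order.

Doha → Cairo → Perth → Bogota → Tunis → Paris → Porto → Kigali → Sofia → Vilnius → Milan → Accra → Kyoto → Lima → Rabat → Dubai → Manila → Hanoi → Minsk

Visit Doha; enqueue Cairo, Perth, Bogota, Tunis, Paris, Porto → queue [Cairo, Perth, Bogota, Tunis, Paris, Porto]
Visit Cairo; enqueue Kigali, Sofia, Vilnius → queue [Perth, Bogota, Tunis, Paris, Porto, Kigali, Sofia, Vilnius]
Visit Perth; enqueue Milan → queue [Bogota, Tunis, Paris, Porto, Kigali, Sofia, Vilnius, Milan]
Visit Bogota; enqueue Accra, Kyoto, Lima → queue [Tunis, Paris, Porto, Kigali, Sofia, Vilnius, Milan, Accra, Kyoto, Lima]
Visit Tunis; enqueue Rabat, Dubai → queue [Paris, Porto, Kigali, Sofia, Vilnius, Milan, Accra, Kyoto, Lima, Rabat, Dubai]
Visit Paris; enqueue Manila, Hanoi → queue [Porto, Kigali, Sofia, Vilnius, Milan, Accra, Kyoto, Lima, Rabat, Dubai, Manila, Hanoi]
Visit Porto → queue [Kigali, Sofia, Vilnius, Milan, Accra, Kyoto, Lima, Rabat, Dubai, Manila, Hanoi]
Visit Kigali → queue [Sofia, Vilnius, Milan, Accra, Kyoto, Lima, Rabat, Dubai, Manila, Hanoi]
Visit Sofia → queue [Vilnius, Milan, Accra, Kyoto, Lima, Rabat, Dubai, Manila, Hanoi]
Visit Vilnius → queue [Milan, Accra, Kyoto, Lima, Rabat, Dubai, Manila, Hanoi]
Visit Milan → queue [Accra, Kyoto, Lima, Rabat, Dubai, Manila, Hanoi]
Visit Accra → queue [Kyoto, Lima, Rabat, Dubai, Manila, Hanoi]
Visit Kyoto → queue [Lima, Rabat, Dubai, Manila, Hanoi]
Visit Lima → queue [Rabat, Dubai, Manila, Hanoi]
Visit Rabat; enqueue Minsk → queue [Dubai, Manila, Hanoi, Minsk]
Visit Dubai → queue [Manila, Hanoi, Minsk]
Visit Manila → queue [Hanoi, Minsk]
Visit Hanoi → queue [Minsk]
Visit Minsk → queue []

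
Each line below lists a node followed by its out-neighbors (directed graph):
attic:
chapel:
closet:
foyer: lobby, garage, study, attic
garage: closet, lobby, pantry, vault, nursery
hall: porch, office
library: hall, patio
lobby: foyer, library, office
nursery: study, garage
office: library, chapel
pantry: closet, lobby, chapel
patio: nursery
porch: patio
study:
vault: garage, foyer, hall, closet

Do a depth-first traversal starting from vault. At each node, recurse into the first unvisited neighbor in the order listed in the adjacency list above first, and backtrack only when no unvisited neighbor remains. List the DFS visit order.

Visit vault
vault → garage
garage → closet
garage → lobby
lobby → foyer
foyer → study
foyer → attic
lobby → library
library → hall
hall → porch
porch → patio
patio → nursery
hall → office
office → chapel
garage → pantry

vault -> garage -> closet -> lobby -> foyer -> study -> attic -> library -> hall -> porch -> patio -> nursery -> office -> chapel -> pantry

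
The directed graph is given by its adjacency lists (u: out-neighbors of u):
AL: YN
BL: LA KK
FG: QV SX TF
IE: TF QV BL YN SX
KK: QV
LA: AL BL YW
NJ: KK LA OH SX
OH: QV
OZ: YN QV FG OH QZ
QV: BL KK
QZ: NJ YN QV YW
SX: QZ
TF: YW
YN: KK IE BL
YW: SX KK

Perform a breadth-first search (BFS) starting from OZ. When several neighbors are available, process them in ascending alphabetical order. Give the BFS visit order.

OZ -> FG -> OH -> QV -> QZ -> YN -> SX -> TF -> BL -> KK -> NJ -> YW -> IE -> LA -> AL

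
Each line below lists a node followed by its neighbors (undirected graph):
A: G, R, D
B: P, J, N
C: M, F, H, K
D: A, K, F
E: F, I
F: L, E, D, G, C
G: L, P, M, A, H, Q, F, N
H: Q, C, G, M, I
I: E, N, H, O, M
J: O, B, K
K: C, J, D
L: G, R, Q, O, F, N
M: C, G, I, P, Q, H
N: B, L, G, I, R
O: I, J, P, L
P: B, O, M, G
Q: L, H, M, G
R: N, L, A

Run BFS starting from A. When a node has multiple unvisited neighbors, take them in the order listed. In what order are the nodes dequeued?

A -> G -> R -> D -> L -> P -> M -> H -> Q -> F -> N -> K -> O -> B -> C -> I -> E -> J

Visit A; enqueue G, R, D → queue [G, R, D]
Visit G; enqueue L, P, M, H, Q, F, N → queue [R, D, L, P, M, H, Q, F, N]
Visit R → queue [D, L, P, M, H, Q, F, N]
Visit D; enqueue K → queue [L, P, M, H, Q, F, N, K]
Visit L; enqueue O → queue [P, M, H, Q, F, N, K, O]
Visit P; enqueue B → queue [M, H, Q, F, N, K, O, B]
Visit M; enqueue C, I → queue [H, Q, F, N, K, O, B, C, I]
Visit H → queue [Q, F, N, K, O, B, C, I]
Visit Q → queue [F, N, K, O, B, C, I]
Visit F; enqueue E → queue [N, K, O, B, C, I, E]
Visit N → queue [K, O, B, C, I, E]
Visit K; enqueue J → queue [O, B, C, I, E, J]
Visit O → queue [B, C, I, E, J]
Visit B → queue [C, I, E, J]
Visit C → queue [I, E, J]
Visit I → queue [E, J]
Visit E → queue [J]
Visit J → queue []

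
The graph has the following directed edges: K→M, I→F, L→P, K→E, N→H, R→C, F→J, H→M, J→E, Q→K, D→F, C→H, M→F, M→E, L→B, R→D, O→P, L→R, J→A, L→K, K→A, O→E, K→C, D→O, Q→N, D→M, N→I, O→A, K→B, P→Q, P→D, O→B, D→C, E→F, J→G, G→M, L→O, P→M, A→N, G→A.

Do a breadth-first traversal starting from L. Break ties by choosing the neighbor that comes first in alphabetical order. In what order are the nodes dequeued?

Visit L; enqueue B, K, O, P, R → queue [B, K, O, P, R]
Visit B → queue [K, O, P, R]
Visit K; enqueue A, C, E, M → queue [O, P, R, A, C, E, M]
Visit O → queue [P, R, A, C, E, M]
Visit P; enqueue D, Q → queue [R, A, C, E, M, D, Q]
Visit R → queue [A, C, E, M, D, Q]
Visit A; enqueue N → queue [C, E, M, D, Q, N]
Visit C; enqueue H → queue [E, M, D, Q, N, H]
Visit E; enqueue F → queue [M, D, Q, N, H, F]
Visit M → queue [D, Q, N, H, F]
Visit D → queue [Q, N, H, F]
Visit Q → queue [N, H, F]
Visit N; enqueue I → queue [H, F, I]
Visit H → queue [F, I]
Visit F; enqueue J → queue [I, J]
Visit I → queue [J]
Visit J; enqueue G → queue [G]
Visit G → queue []

L, B, K, O, P, R, A, C, E, M, D, Q, N, H, F, I, J, G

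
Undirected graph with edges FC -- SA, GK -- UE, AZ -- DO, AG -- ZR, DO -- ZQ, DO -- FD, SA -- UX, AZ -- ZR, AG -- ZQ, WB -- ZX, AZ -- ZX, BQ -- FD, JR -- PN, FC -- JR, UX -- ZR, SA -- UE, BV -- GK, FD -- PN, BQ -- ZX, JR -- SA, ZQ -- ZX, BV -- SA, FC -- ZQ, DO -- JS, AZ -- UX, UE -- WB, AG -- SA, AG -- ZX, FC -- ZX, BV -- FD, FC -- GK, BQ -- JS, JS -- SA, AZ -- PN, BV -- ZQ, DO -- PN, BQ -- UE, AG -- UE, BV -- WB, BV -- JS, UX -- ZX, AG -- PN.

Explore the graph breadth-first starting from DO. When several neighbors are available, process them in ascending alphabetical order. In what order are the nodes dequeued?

DO AZ FD JS PN ZQ UX ZR ZX BQ BV SA AG JR FC WB UE GK

Visit DO; enqueue AZ, FD, JS, PN, ZQ → queue [AZ, FD, JS, PN, ZQ]
Visit AZ; enqueue UX, ZR, ZX → queue [FD, JS, PN, ZQ, UX, ZR, ZX]
Visit FD; enqueue BQ, BV → queue [JS, PN, ZQ, UX, ZR, ZX, BQ, BV]
Visit JS; enqueue SA → queue [PN, ZQ, UX, ZR, ZX, BQ, BV, SA]
Visit PN; enqueue AG, JR → queue [ZQ, UX, ZR, ZX, BQ, BV, SA, AG, JR]
Visit ZQ; enqueue FC → queue [UX, ZR, ZX, BQ, BV, SA, AG, JR, FC]
Visit UX → queue [ZR, ZX, BQ, BV, SA, AG, JR, FC]
Visit ZR → queue [ZX, BQ, BV, SA, AG, JR, FC]
Visit ZX; enqueue WB → queue [BQ, BV, SA, AG, JR, FC, WB]
Visit BQ; enqueue UE → queue [BV, SA, AG, JR, FC, WB, UE]
Visit BV; enqueue GK → queue [SA, AG, JR, FC, WB, UE, GK]
Visit SA → queue [AG, JR, FC, WB, UE, GK]
Visit AG → queue [JR, FC, WB, UE, GK]
Visit JR → queue [FC, WB, UE, GK]
Visit FC → queue [WB, UE, GK]
Visit WB → queue [UE, GK]
Visit UE → queue [GK]
Visit GK → queue []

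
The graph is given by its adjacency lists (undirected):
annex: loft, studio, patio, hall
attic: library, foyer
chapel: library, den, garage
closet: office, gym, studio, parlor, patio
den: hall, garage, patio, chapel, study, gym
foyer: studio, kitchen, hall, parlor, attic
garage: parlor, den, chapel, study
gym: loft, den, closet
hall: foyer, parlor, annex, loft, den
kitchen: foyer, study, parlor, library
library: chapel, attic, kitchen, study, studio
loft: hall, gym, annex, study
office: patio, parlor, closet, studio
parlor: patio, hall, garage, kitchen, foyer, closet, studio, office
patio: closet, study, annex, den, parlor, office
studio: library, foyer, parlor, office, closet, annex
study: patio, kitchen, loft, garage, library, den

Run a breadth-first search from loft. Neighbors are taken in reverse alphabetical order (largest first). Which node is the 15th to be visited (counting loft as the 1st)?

office

Visit loft; enqueue study, hall, gym, annex → queue [study, hall, gym, annex]
Visit study; enqueue patio, library, kitchen, garage, den → queue [hall, gym, annex, patio, library, kitchen, garage, den]
Visit hall; enqueue parlor, foyer → queue [gym, annex, patio, library, kitchen, garage, den, parlor, foyer]
Visit gym; enqueue closet → queue [annex, patio, library, kitchen, garage, den, parlor, foyer, closet]
Visit annex; enqueue studio → queue [patio, library, kitchen, garage, den, parlor, foyer, closet, studio]
Visit patio; enqueue office → queue [library, kitchen, garage, den, parlor, foyer, closet, studio, office]
Visit library; enqueue chapel, attic → queue [kitchen, garage, den, parlor, foyer, closet, studio, office, chapel, attic]
Visit kitchen → queue [garage, den, parlor, foyer, closet, studio, office, chapel, attic]
Visit garage → queue [den, parlor, foyer, closet, studio, office, chapel, attic]
Visit den → queue [parlor, foyer, closet, studio, office, chapel, attic]
Visit parlor → queue [foyer, closet, studio, office, chapel, attic]
Visit foyer → queue [closet, studio, office, chapel, attic]
Visit closet → queue [studio, office, chapel, attic]
Visit studio → queue [office, chapel, attic]
Visit office → queue [chapel, attic]
Visit chapel → queue [attic]
Visit attic → queue []

Visit order: loft, study, hall, gym, annex, patio, library, kitchen, garage, den, parlor, foyer, closet, studio, office, chapel, attic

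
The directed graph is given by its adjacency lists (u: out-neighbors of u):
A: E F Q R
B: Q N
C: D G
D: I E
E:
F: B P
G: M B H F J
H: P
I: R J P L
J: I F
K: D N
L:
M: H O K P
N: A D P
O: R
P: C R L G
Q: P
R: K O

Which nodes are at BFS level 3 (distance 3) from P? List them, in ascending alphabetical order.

E, I, N, Q

Level 0: P
Level 1: C, G, L, R
Level 2: B, D, F, H, J, K, M, O
Level 3: E, I, N, Q
Level 4: A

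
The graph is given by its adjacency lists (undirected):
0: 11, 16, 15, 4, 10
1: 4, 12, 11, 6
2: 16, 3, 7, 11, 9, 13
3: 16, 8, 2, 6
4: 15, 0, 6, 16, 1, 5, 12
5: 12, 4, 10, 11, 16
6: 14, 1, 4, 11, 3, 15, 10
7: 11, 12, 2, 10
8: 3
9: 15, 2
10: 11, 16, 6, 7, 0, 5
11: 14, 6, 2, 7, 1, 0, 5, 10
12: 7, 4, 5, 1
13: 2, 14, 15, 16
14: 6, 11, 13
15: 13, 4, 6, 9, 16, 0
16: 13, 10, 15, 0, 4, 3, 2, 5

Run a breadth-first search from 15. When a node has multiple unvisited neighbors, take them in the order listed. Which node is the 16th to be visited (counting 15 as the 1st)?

Visit 15; enqueue 13, 4, 6, 9, 16, 0 → queue [13, 4, 6, 9, 16, 0]
Visit 13; enqueue 2, 14 → queue [4, 6, 9, 16, 0, 2, 14]
Visit 4; enqueue 1, 5, 12 → queue [6, 9, 16, 0, 2, 14, 1, 5, 12]
Visit 6; enqueue 11, 3, 10 → queue [9, 16, 0, 2, 14, 1, 5, 12, 11, 3, 10]
Visit 9 → queue [16, 0, 2, 14, 1, 5, 12, 11, 3, 10]
Visit 16 → queue [0, 2, 14, 1, 5, 12, 11, 3, 10]
Visit 0 → queue [2, 14, 1, 5, 12, 11, 3, 10]
Visit 2; enqueue 7 → queue [14, 1, 5, 12, 11, 3, 10, 7]
Visit 14 → queue [1, 5, 12, 11, 3, 10, 7]
Visit 1 → queue [5, 12, 11, 3, 10, 7]
Visit 5 → queue [12, 11, 3, 10, 7]
Visit 12 → queue [11, 3, 10, 7]
Visit 11 → queue [3, 10, 7]
Visit 3; enqueue 8 → queue [10, 7, 8]
Visit 10 → queue [7, 8]
Visit 7 → queue [8]
Visit 8 → queue []

Visit order: 15, 13, 4, 6, 9, 16, 0, 2, 14, 1, 5, 12, 11, 3, 10, 7, 8

7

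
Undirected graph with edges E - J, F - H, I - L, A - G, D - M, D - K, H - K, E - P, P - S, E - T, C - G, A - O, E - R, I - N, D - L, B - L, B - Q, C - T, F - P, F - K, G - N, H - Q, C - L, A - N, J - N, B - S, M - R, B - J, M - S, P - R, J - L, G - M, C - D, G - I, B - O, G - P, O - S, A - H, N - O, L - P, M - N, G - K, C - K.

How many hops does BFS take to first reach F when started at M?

Level 0: M
Level 1: D, G, N, R, S
Level 2: A, B, C, E, I, J, K, L, O, P
Level 3: F, H, Q, T
F first appears at level 3.

3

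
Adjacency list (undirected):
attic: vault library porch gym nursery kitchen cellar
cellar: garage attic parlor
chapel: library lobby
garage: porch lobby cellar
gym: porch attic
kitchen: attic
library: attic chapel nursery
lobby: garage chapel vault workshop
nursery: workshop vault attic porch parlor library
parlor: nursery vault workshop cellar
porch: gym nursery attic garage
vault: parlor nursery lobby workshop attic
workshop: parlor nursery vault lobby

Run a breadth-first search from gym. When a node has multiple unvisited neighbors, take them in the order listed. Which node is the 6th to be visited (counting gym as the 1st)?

vault

Visit gym; enqueue porch, attic → queue [porch, attic]
Visit porch; enqueue nursery, garage → queue [attic, nursery, garage]
Visit attic; enqueue vault, library, kitchen, cellar → queue [nursery, garage, vault, library, kitchen, cellar]
Visit nursery; enqueue workshop, parlor → queue [garage, vault, library, kitchen, cellar, workshop, parlor]
Visit garage; enqueue lobby → queue [vault, library, kitchen, cellar, workshop, parlor, lobby]
Visit vault → queue [library, kitchen, cellar, workshop, parlor, lobby]
Visit library; enqueue chapel → queue [kitchen, cellar, workshop, parlor, lobby, chapel]
Visit kitchen → queue [cellar, workshop, parlor, lobby, chapel]
Visit cellar → queue [workshop, parlor, lobby, chapel]
Visit workshop → queue [parlor, lobby, chapel]
Visit parlor → queue [lobby, chapel]
Visit lobby → queue [chapel]
Visit chapel → queue []

Visit order: gym, porch, attic, nursery, garage, vault, library, kitchen, cellar, workshop, parlor, lobby, chapel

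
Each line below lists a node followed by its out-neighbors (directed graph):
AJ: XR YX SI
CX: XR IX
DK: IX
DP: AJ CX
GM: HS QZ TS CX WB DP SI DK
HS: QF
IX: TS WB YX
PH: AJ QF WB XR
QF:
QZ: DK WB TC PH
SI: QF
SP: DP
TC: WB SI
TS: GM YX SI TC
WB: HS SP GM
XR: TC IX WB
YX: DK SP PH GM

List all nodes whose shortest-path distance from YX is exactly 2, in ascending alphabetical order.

Level 0: YX
Level 1: DK, GM, PH, SP
Level 2: AJ, CX, DP, HS, IX, QF, QZ, SI, TS, WB, XR
Level 3: TC

AJ, CX, DP, HS, IX, QF, QZ, SI, TS, WB, XR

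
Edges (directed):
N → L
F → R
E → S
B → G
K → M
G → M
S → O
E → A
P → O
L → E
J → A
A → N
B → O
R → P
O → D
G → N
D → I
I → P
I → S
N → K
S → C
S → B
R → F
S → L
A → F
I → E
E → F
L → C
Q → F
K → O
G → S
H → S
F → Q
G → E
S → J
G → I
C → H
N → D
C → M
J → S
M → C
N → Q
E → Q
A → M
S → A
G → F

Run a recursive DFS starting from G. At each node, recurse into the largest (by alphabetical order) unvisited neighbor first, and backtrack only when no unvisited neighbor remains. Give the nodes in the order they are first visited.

G S O D I P E Q F R A N L C M H K J B

Visit G
G → S
S → O
O → D
D → I
I → P
I → E
E → Q
Q → F
F → R
E → A
A → N
N → L
L → C
C → M
C → H
N → K
S → J
S → B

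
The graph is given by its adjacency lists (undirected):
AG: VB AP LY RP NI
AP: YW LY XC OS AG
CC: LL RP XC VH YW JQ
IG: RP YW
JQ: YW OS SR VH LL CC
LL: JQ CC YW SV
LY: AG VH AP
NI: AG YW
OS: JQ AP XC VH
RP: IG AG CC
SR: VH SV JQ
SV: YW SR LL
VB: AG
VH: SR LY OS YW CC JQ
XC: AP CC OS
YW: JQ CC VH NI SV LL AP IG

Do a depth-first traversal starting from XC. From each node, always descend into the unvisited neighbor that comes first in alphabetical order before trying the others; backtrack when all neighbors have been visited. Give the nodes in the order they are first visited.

XC, AP, AG, LY, VH, CC, JQ, LL, SV, SR, YW, IG, RP, NI, OS, VB

Visit XC
XC → AP
AP → AG
AG → LY
LY → VH
VH → CC
CC → JQ
JQ → LL
LL → SV
SV → SR
SV → YW
YW → IG
IG → RP
YW → NI
JQ → OS
AG → VB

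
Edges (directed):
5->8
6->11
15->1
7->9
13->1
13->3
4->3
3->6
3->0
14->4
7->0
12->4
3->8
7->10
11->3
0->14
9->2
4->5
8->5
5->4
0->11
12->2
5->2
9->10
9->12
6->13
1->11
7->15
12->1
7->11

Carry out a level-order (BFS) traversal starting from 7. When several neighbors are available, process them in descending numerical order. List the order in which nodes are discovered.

7, 15, 11, 10, 9, 0, 1, 3, 12, 2, 14, 8, 6, 4, 5, 13

Visit 7; enqueue 15, 11, 10, 9, 0 → queue [15, 11, 10, 9, 0]
Visit 15; enqueue 1 → queue [11, 10, 9, 0, 1]
Visit 11; enqueue 3 → queue [10, 9, 0, 1, 3]
Visit 10 → queue [9, 0, 1, 3]
Visit 9; enqueue 12, 2 → queue [0, 1, 3, 12, 2]
Visit 0; enqueue 14 → queue [1, 3, 12, 2, 14]
Visit 1 → queue [3, 12, 2, 14]
Visit 3; enqueue 8, 6 → queue [12, 2, 14, 8, 6]
Visit 12; enqueue 4 → queue [2, 14, 8, 6, 4]
Visit 2 → queue [14, 8, 6, 4]
Visit 14 → queue [8, 6, 4]
Visit 8; enqueue 5 → queue [6, 4, 5]
Visit 6; enqueue 13 → queue [4, 5, 13]
Visit 4 → queue [5, 13]
Visit 5 → queue [13]
Visit 13 → queue []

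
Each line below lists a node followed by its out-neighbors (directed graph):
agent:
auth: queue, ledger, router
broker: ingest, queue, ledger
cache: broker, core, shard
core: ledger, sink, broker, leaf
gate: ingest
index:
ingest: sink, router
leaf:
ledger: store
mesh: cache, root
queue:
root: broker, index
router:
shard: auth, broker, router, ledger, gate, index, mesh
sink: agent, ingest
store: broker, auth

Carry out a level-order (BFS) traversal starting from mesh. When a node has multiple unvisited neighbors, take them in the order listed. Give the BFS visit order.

Visit mesh; enqueue cache, root → queue [cache, root]
Visit cache; enqueue broker, core, shard → queue [root, broker, core, shard]
Visit root; enqueue index → queue [broker, core, shard, index]
Visit broker; enqueue ingest, queue, ledger → queue [core, shard, index, ingest, queue, ledger]
Visit core; enqueue sink, leaf → queue [shard, index, ingest, queue, ledger, sink, leaf]
Visit shard; enqueue auth, router, gate → queue [index, ingest, queue, ledger, sink, leaf, auth, router, gate]
Visit index → queue [ingest, queue, ledger, sink, leaf, auth, router, gate]
Visit ingest → queue [queue, ledger, sink, leaf, auth, router, gate]
Visit queue → queue [ledger, sink, leaf, auth, router, gate]
Visit ledger; enqueue store → queue [sink, leaf, auth, router, gate, store]
Visit sink; enqueue agent → queue [leaf, auth, router, gate, store, agent]
Visit leaf → queue [auth, router, gate, store, agent]
Visit auth → queue [router, gate, store, agent]
Visit router → queue [gate, store, agent]
Visit gate → queue [store, agent]
Visit store → queue [agent]
Visit agent → queue []

mesh, cache, root, broker, core, shard, index, ingest, queue, ledger, sink, leaf, auth, router, gate, store, agent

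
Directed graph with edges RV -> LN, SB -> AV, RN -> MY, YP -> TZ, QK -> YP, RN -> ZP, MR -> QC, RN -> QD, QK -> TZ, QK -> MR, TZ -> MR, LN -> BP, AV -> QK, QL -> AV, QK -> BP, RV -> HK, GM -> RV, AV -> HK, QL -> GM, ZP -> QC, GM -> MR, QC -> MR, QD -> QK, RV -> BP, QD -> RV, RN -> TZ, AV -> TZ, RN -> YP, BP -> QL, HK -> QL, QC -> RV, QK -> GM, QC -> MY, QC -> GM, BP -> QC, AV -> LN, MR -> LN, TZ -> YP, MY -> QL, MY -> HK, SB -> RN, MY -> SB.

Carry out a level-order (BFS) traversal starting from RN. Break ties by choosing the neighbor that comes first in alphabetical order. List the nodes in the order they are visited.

RN → MY → QD → TZ → YP → ZP → HK → QL → SB → QK → RV → MR → QC → AV → GM → BP → LN

Visit RN; enqueue MY, QD, TZ, YP, ZP → queue [MY, QD, TZ, YP, ZP]
Visit MY; enqueue HK, QL, SB → queue [QD, TZ, YP, ZP, HK, QL, SB]
Visit QD; enqueue QK, RV → queue [TZ, YP, ZP, HK, QL, SB, QK, RV]
Visit TZ; enqueue MR → queue [YP, ZP, HK, QL, SB, QK, RV, MR]
Visit YP → queue [ZP, HK, QL, SB, QK, RV, MR]
Visit ZP; enqueue QC → queue [HK, QL, SB, QK, RV, MR, QC]
Visit HK → queue [QL, SB, QK, RV, MR, QC]
Visit QL; enqueue AV, GM → queue [SB, QK, RV, MR, QC, AV, GM]
Visit SB → queue [QK, RV, MR, QC, AV, GM]
Visit QK; enqueue BP → queue [RV, MR, QC, AV, GM, BP]
Visit RV; enqueue LN → queue [MR, QC, AV, GM, BP, LN]
Visit MR → queue [QC, AV, GM, BP, LN]
Visit QC → queue [AV, GM, BP, LN]
Visit AV → queue [GM, BP, LN]
Visit GM → queue [BP, LN]
Visit BP → queue [LN]
Visit LN → queue []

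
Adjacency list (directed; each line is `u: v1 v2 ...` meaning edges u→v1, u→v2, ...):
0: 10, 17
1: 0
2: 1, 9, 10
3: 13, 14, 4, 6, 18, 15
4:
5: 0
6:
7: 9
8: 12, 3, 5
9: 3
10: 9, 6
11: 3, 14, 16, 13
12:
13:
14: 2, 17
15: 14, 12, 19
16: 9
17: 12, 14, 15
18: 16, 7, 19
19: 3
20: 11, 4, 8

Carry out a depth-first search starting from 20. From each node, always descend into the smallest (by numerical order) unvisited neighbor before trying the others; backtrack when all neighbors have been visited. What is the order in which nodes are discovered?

Visit 20
20 → 4
20 → 8
8 → 3
3 → 6
3 → 13
3 → 14
14 → 2
2 → 1
1 → 0
0 → 10
10 → 9
0 → 17
17 → 12
17 → 15
15 → 19
3 → 18
18 → 7
18 → 16
8 → 5
20 → 11

20 → 4 → 8 → 3 → 6 → 13 → 14 → 2 → 1 → 0 → 10 → 9 → 17 → 12 → 15 → 19 → 18 → 7 → 16 → 5 → 11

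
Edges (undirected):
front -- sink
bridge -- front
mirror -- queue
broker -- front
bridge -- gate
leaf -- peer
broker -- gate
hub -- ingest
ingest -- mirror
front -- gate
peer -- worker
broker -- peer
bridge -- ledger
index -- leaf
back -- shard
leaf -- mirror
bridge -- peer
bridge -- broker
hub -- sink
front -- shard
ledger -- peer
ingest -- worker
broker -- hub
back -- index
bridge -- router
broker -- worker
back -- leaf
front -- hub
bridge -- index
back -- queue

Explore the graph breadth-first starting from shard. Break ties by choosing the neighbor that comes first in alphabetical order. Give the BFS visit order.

shard back front index leaf queue bridge broker gate hub sink mirror peer ledger router worker ingest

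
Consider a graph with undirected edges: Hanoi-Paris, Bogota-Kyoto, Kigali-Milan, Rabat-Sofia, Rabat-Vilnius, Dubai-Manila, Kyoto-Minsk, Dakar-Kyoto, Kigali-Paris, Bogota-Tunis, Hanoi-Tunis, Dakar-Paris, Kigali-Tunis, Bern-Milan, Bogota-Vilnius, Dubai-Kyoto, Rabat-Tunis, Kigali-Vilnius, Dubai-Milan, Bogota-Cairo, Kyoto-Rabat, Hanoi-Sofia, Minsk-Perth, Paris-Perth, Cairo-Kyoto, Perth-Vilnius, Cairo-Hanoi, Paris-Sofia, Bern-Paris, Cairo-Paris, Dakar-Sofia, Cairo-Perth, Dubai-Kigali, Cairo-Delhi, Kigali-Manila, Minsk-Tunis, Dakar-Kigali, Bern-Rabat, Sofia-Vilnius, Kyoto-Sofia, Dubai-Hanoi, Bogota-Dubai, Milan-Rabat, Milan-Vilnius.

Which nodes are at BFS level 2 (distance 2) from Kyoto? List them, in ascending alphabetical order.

Bern, Delhi, Hanoi, Kigali, Manila, Milan, Paris, Perth, Tunis, Vilnius

Level 0: Kyoto
Level 1: Bogota, Cairo, Dakar, Dubai, Minsk, Rabat, Sofia
Level 2: Bern, Delhi, Hanoi, Kigali, Manila, Milan, Paris, Perth, Tunis, Vilnius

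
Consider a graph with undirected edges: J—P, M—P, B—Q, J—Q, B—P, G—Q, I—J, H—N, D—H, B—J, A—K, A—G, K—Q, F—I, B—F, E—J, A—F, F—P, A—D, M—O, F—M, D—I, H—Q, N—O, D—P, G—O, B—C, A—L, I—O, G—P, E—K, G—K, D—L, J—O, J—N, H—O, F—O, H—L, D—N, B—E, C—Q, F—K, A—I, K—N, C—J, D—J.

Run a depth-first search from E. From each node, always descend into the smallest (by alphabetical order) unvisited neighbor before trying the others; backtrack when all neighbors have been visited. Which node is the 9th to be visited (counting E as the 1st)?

O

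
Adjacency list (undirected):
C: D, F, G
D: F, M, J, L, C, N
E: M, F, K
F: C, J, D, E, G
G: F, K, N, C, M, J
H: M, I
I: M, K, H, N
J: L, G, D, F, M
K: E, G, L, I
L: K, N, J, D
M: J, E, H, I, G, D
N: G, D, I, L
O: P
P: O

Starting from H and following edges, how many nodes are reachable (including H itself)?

12

BFS from H visits: H, I, M, K, N, D, E, G, J, L, C, F
Reachable nodes: 12 of 14 total.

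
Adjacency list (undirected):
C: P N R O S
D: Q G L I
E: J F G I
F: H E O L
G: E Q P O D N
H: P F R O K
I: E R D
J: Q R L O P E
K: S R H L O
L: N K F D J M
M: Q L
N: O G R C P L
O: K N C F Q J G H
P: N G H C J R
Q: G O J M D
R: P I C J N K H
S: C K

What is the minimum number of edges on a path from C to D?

Level 0: C
Level 1: N, O, P, R, S
Level 2: F, G, H, I, J, K, L, Q
Level 3: D, E, M
D first appears at level 3.

3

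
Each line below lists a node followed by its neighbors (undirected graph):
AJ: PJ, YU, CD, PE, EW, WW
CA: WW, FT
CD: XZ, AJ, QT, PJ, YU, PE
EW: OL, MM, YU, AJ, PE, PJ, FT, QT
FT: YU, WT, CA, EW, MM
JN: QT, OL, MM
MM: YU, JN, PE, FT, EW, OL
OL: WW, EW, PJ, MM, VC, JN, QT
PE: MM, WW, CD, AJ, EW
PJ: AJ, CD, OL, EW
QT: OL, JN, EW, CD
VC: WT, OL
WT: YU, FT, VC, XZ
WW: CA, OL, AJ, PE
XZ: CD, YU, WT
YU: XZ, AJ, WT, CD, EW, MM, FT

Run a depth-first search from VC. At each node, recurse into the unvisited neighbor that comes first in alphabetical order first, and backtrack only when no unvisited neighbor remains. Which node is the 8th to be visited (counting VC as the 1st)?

FT

Visit VC
VC → OL
OL → EW
EW → AJ
AJ → CD
CD → PE
PE → MM
MM → FT
FT → CA
CA → WW
FT → WT
WT → XZ
XZ → YU
MM → JN
JN → QT
CD → PJ

Visit order: VC, OL, EW, AJ, CD, PE, MM, FT, CA, WW, WT, XZ, YU, JN, QT, PJ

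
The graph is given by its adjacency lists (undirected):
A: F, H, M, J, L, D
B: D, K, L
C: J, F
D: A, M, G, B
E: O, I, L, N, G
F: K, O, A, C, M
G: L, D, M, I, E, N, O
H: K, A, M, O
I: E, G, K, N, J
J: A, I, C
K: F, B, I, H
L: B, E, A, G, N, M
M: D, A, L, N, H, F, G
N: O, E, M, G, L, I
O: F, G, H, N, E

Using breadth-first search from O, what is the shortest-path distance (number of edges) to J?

3

Level 0: O
Level 1: E, F, G, H, N
Level 2: A, C, D, I, K, L, M
Level 3: B, J
J first appears at level 3.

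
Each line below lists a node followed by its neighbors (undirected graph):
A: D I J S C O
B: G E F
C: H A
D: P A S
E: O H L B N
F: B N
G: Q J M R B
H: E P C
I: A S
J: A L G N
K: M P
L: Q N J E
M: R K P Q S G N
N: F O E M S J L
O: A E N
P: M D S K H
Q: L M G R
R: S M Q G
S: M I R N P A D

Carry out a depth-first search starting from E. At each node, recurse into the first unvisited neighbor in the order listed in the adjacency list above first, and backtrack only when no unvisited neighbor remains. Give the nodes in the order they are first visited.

Visit E
E → O
O → A
A → D
D → P
P → M
M → R
R → S
S → I
S → N
N → F
F → B
B → G
G → Q
Q → L
L → J
M → K
P → H
H → C

E → O → A → D → P → M → R → S → I → N → F → B → G → Q → L → J → K → H → C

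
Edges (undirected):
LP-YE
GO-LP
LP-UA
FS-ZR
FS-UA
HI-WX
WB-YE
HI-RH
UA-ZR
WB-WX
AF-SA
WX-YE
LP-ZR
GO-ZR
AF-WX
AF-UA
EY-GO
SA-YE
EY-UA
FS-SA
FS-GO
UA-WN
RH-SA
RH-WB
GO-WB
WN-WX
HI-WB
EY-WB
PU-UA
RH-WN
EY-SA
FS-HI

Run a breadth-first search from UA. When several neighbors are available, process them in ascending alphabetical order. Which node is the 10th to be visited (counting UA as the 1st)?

Visit UA; enqueue AF, EY, FS, LP, PU, WN, ZR → queue [AF, EY, FS, LP, PU, WN, ZR]
Visit AF; enqueue SA, WX → queue [EY, FS, LP, PU, WN, ZR, SA, WX]
Visit EY; enqueue GO, WB → queue [FS, LP, PU, WN, ZR, SA, WX, GO, WB]
Visit FS; enqueue HI → queue [LP, PU, WN, ZR, SA, WX, GO, WB, HI]
Visit LP; enqueue YE → queue [PU, WN, ZR, SA, WX, GO, WB, HI, YE]
Visit PU → queue [WN, ZR, SA, WX, GO, WB, HI, YE]
Visit WN; enqueue RH → queue [ZR, SA, WX, GO, WB, HI, YE, RH]
Visit ZR → queue [SA, WX, GO, WB, HI, YE, RH]
Visit SA → queue [WX, GO, WB, HI, YE, RH]
Visit WX → queue [GO, WB, HI, YE, RH]
Visit GO → queue [WB, HI, YE, RH]
Visit WB → queue [HI, YE, RH]
Visit HI → queue [YE, RH]
Visit YE → queue [RH]
Visit RH → queue []

Visit order: UA, AF, EY, FS, LP, PU, WN, ZR, SA, WX, GO, WB, HI, YE, RH

WX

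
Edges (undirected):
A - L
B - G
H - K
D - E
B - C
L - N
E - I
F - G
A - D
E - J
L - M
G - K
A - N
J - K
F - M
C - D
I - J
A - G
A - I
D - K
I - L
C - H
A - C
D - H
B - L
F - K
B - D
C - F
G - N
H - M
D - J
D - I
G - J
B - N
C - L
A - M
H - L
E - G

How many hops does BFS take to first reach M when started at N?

Level 0: N
Level 1: A, B, G, L
Level 2: C, D, E, F, H, I, J, K, M
M first appears at level 2.

2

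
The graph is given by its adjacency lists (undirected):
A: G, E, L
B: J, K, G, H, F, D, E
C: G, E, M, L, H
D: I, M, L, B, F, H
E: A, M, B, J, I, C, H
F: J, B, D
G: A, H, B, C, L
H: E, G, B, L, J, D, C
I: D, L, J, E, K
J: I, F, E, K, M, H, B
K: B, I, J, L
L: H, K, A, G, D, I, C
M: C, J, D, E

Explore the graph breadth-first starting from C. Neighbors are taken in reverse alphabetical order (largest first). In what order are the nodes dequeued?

C, M, L, H, G, E, J, D, K, I, A, B, F

Visit C; enqueue M, L, H, G, E → queue [M, L, H, G, E]
Visit M; enqueue J, D → queue [L, H, G, E, J, D]
Visit L; enqueue K, I, A → queue [H, G, E, J, D, K, I, A]
Visit H; enqueue B → queue [G, E, J, D, K, I, A, B]
Visit G → queue [E, J, D, K, I, A, B]
Visit E → queue [J, D, K, I, A, B]
Visit J; enqueue F → queue [D, K, I, A, B, F]
Visit D → queue [K, I, A, B, F]
Visit K → queue [I, A, B, F]
Visit I → queue [A, B, F]
Visit A → queue [B, F]
Visit B → queue [F]
Visit F → queue []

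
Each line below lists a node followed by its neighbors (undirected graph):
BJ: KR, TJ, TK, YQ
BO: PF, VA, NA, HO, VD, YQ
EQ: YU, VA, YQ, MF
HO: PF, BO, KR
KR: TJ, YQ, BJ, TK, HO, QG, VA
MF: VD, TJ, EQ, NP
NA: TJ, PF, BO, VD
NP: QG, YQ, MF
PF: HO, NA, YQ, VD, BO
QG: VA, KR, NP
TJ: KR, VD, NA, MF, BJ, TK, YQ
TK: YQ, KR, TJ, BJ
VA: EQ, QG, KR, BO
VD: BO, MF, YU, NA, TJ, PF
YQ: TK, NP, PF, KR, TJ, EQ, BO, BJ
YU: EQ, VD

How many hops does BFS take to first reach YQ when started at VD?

Level 0: VD
Level 1: BO, MF, NA, PF, TJ, YU
Level 2: BJ, EQ, HO, KR, NP, TK, VA, YQ
Level 3: QG
YQ first appears at level 2.

2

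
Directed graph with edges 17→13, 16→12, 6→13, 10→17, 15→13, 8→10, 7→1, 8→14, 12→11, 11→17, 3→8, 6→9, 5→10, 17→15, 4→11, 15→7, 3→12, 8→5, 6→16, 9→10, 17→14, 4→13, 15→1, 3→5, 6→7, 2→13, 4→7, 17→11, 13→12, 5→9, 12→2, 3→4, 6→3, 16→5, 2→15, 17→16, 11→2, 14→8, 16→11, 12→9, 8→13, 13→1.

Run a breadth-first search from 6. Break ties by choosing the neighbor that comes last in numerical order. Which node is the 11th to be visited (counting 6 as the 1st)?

Visit 6; enqueue 16, 13, 9, 7, 3 → queue [16, 13, 9, 7, 3]
Visit 16; enqueue 12, 11, 5 → queue [13, 9, 7, 3, 12, 11, 5]
Visit 13; enqueue 1 → queue [9, 7, 3, 12, 11, 5, 1]
Visit 9; enqueue 10 → queue [7, 3, 12, 11, 5, 1, 10]
Visit 7 → queue [3, 12, 11, 5, 1, 10]
Visit 3; enqueue 8, 4 → queue [12, 11, 5, 1, 10, 8, 4]
Visit 12; enqueue 2 → queue [11, 5, 1, 10, 8, 4, 2]
Visit 11; enqueue 17 → queue [5, 1, 10, 8, 4, 2, 17]
Visit 5 → queue [1, 10, 8, 4, 2, 17]
Visit 1 → queue [10, 8, 4, 2, 17]
Visit 10 → queue [8, 4, 2, 17]
Visit 8; enqueue 14 → queue [4, 2, 17, 14]
Visit 4 → queue [2, 17, 14]
Visit 2; enqueue 15 → queue [17, 14, 15]
Visit 17 → queue [14, 15]
Visit 14 → queue [15]
Visit 15 → queue []

Visit order: 6, 16, 13, 9, 7, 3, 12, 11, 5, 1, 10, 8, 4, 2, 17, 14, 15

10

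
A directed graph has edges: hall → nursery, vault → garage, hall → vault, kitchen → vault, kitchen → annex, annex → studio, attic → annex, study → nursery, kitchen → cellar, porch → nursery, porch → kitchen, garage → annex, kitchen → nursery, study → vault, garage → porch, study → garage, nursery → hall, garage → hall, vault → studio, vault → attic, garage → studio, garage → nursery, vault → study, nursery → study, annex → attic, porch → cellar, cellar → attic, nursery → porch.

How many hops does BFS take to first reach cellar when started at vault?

Level 0: vault
Level 1: attic, garage, studio, study
Level 2: annex, hall, nursery, porch
Level 3: cellar, kitchen
cellar first appears at level 3.

3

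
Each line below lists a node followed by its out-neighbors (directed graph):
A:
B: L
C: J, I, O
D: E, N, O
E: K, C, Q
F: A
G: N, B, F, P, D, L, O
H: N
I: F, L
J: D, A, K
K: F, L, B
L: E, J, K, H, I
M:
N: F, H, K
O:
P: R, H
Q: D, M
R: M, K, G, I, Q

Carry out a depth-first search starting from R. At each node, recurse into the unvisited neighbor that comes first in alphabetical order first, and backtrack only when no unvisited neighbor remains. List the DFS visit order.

R G B L E C I F A J D N H K O Q M P

Visit R
R → G
G → B
B → L
L → E
E → C
C → I
I → F
F → A
C → J
J → D
D → N
N → H
N → K
D → O
E → Q
Q → M
G → P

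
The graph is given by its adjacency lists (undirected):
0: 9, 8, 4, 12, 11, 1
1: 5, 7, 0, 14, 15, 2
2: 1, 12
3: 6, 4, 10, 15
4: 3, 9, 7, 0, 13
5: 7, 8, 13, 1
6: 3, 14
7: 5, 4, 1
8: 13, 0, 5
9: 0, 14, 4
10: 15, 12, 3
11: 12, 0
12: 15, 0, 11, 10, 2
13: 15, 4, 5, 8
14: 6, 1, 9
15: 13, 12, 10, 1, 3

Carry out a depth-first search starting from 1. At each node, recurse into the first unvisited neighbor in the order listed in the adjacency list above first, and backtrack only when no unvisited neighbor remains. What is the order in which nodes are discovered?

Visit 1
1 → 5
5 → 7
7 → 4
4 → 3
3 → 6
6 → 14
14 → 9
9 → 0
0 → 8
8 → 13
13 → 15
15 → 12
12 → 11
12 → 10
12 → 2

1 5 7 4 3 6 14 9 0 8 13 15 12 11 10 2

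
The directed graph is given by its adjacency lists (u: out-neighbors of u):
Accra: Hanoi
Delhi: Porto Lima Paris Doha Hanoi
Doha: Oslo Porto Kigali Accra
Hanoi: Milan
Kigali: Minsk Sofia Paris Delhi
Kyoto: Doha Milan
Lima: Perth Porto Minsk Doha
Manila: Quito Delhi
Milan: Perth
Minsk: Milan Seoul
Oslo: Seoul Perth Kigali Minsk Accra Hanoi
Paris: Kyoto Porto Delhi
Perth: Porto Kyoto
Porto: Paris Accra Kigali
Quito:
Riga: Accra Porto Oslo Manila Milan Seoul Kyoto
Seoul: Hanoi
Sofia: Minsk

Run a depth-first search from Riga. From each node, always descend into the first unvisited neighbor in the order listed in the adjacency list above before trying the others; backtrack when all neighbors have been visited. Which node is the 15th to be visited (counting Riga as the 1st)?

Visit Riga
Riga → Accra
Accra → Hanoi
Hanoi → Milan
Milan → Perth
Perth → Porto
Porto → Paris
Paris → Kyoto
Kyoto → Doha
Doha → Oslo
Oslo → Seoul
Oslo → Kigali
Kigali → Minsk
Kigali → Sofia
Kigali → Delhi
Delhi → Lima
Riga → Manila
Manila → Quito

Visit order: Riga, Accra, Hanoi, Milan, Perth, Porto, Paris, Kyoto, Doha, Oslo, Seoul, Kigali, Minsk, Sofia, Delhi, Lima, Manila, Quito

Delhi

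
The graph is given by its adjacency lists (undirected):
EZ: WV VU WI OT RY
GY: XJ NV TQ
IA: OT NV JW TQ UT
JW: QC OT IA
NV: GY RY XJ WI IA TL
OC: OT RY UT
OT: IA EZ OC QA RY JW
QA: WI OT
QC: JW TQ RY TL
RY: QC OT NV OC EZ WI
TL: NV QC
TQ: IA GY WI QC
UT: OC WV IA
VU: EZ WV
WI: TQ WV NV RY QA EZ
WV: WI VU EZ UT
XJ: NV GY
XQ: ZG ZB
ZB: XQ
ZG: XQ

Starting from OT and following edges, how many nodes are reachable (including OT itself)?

17

BFS from OT visits: OT, IA, EZ, OC, QA, RY, JW, NV, TQ, UT, WV, VU, WI, QC, GY, XJ, TL
Reachable nodes: 17 of 20 total.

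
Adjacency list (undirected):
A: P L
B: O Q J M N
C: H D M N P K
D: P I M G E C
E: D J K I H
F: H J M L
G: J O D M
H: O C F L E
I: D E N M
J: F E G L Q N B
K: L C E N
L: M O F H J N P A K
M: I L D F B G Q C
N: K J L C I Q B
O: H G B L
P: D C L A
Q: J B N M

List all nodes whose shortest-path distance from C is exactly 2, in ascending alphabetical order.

A, B, E, F, G, I, J, L, O, Q

Level 0: C
Level 1: D, H, K, M, N, P
Level 2: A, B, E, F, G, I, J, L, O, Q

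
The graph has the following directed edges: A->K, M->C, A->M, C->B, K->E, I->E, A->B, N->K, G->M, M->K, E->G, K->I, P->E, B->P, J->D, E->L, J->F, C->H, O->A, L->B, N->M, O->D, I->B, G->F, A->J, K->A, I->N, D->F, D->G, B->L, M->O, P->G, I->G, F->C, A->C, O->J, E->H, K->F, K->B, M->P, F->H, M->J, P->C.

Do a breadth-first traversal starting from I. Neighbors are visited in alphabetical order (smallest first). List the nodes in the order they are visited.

I, B, E, G, N, L, P, H, F, M, K, C, J, O, A, D

Visit I; enqueue B, E, G, N → queue [B, E, G, N]
Visit B; enqueue L, P → queue [E, G, N, L, P]
Visit E; enqueue H → queue [G, N, L, P, H]
Visit G; enqueue F, M → queue [N, L, P, H, F, M]
Visit N; enqueue K → queue [L, P, H, F, M, K]
Visit L → queue [P, H, F, M, K]
Visit P; enqueue C → queue [H, F, M, K, C]
Visit H → queue [F, M, K, C]
Visit F → queue [M, K, C]
Visit M; enqueue J, O → queue [K, C, J, O]
Visit K; enqueue A → queue [C, J, O, A]
Visit C → queue [J, O, A]
Visit J; enqueue D → queue [O, A, D]
Visit O → queue [A, D]
Visit A → queue [D]
Visit D → queue []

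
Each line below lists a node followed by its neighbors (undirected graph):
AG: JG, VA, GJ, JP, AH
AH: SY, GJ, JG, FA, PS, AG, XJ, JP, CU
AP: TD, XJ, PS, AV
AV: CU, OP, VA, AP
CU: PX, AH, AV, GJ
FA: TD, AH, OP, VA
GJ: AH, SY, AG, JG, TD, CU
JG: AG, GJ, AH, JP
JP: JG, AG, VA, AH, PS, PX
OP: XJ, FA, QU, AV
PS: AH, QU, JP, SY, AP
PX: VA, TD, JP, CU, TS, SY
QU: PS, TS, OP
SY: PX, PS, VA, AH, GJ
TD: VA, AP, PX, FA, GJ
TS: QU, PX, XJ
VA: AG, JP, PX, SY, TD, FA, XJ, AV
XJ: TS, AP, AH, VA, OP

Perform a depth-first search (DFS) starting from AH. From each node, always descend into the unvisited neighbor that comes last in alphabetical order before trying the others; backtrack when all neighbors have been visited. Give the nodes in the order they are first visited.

Visit AH
AH → XJ
XJ → VA
VA → TD
TD → PX
PX → TS
TS → QU
QU → PS
PS → SY
SY → GJ
GJ → JG
JG → JP
JP → AG
GJ → CU
CU → AV
AV → OP
OP → FA
AV → AP

AH, XJ, VA, TD, PX, TS, QU, PS, SY, GJ, JG, JP, AG, CU, AV, OP, FA, AP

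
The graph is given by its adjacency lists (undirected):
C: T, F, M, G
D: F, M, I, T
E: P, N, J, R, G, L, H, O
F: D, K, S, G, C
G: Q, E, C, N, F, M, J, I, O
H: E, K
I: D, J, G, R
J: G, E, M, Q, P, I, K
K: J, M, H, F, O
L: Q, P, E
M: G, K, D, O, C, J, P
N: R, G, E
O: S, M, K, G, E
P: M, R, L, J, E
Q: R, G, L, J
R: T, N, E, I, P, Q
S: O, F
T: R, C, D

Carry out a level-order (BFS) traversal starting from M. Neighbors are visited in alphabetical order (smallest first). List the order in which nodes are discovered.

M → C → D → G → J → K → O → P → F → T → I → E → N → Q → H → S → L → R

Visit M; enqueue C, D, G, J, K, O, P → queue [C, D, G, J, K, O, P]
Visit C; enqueue F, T → queue [D, G, J, K, O, P, F, T]
Visit D; enqueue I → queue [G, J, K, O, P, F, T, I]
Visit G; enqueue E, N, Q → queue [J, K, O, P, F, T, I, E, N, Q]
Visit J → queue [K, O, P, F, T, I, E, N, Q]
Visit K; enqueue H → queue [O, P, F, T, I, E, N, Q, H]
Visit O; enqueue S → queue [P, F, T, I, E, N, Q, H, S]
Visit P; enqueue L, R → queue [F, T, I, E, N, Q, H, S, L, R]
Visit F → queue [T, I, E, N, Q, H, S, L, R]
Visit T → queue [I, E, N, Q, H, S, L, R]
Visit I → queue [E, N, Q, H, S, L, R]
Visit E → queue [N, Q, H, S, L, R]
Visit N → queue [Q, H, S, L, R]
Visit Q → queue [H, S, L, R]
Visit H → queue [S, L, R]
Visit S → queue [L, R]
Visit L → queue [R]
Visit R → queue []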